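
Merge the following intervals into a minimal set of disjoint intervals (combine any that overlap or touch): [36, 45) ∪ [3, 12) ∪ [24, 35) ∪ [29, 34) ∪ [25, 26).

[3, 12) ∪ [24, 35) ∪ [36, 45)

Sort by start: [3, 12), [24, 35), [25, 26), [29, 34), [36, 45).
[24, 35) is disjoint → start new block.
[25, 26) overlaps/touches [24, 35) → extend to [24, 35).
[29, 34) overlaps/touches [24, 35) → extend to [24, 35).
[36, 45) is disjoint → start new block.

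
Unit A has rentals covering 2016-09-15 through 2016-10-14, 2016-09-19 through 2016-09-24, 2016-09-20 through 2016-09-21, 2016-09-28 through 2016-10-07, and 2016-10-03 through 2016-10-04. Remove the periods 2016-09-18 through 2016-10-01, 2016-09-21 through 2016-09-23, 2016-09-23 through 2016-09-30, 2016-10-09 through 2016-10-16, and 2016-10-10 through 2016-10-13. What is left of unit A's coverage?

A, merged: 2016-09-15 through 2016-10-14.
B, merged: 2016-09-18 through 2016-10-01, 2016-10-09 through 2016-10-16.
2016-09-15 through 2016-10-14 \ B = 2016-09-15 through 2016-09-17, 2016-10-02 through 2016-10-08.

2016-09-15 through 2016-09-17, 2016-10-02 through 2016-10-08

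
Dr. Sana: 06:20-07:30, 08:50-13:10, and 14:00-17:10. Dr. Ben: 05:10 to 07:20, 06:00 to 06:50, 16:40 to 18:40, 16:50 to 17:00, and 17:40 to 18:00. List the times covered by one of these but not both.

B, merged: 05:10–07:20, 16:40–18:40.
A but not B: 07:20–07:30, 08:50–13:10, 14:00–16:40.
B but not A: 05:10–06:20, 17:10–18:40.
Combining gives A △ B.

05:10–06:20, 07:20–07:30, 08:50–13:10, 14:00–16:40, 17:10–18:40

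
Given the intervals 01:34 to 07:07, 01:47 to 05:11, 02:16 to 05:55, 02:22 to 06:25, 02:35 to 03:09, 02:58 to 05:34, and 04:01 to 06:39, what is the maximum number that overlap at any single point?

6

At 02:58, 6 of the intervals are simultaneously active.
No point has more.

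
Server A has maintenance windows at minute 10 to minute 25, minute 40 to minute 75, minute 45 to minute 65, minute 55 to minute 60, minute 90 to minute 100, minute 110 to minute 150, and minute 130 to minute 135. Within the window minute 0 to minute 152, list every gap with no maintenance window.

minute 0 to minute 10, minute 25 to minute 40, minute 75 to minute 90, minute 100 to minute 110, minute 150 to minute 152

Covered (merged): minute 10 to minute 25, minute 40 to minute 75, minute 90 to minute 100, minute 110 to minute 150.
Gaps within minute 0 to minute 152: minute 0 to minute 10, minute 25 to minute 40, minute 75 to minute 90, minute 100 to minute 110, minute 150 to minute 152.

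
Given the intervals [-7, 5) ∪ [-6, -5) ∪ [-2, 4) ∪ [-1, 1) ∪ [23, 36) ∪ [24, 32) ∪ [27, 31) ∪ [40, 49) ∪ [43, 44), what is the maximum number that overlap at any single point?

At -1, 3 of the intervals are simultaneously active.
No point has more.

3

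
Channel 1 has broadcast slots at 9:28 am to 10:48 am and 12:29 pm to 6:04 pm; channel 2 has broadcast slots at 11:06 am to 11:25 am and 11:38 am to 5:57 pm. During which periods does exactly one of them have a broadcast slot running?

Only in the first: 9:28 am–10:48 am, 5:57 pm–6:04 pm.
Only in the second: 11:06 am–11:25 am, 11:38 am–12:29 pm.
Together these are the periods covered by exactly one.

9:28 am–10:48 am, 11:06 am–11:25 am, 11:38 am–12:29 pm, 5:57 pm–6:04 pm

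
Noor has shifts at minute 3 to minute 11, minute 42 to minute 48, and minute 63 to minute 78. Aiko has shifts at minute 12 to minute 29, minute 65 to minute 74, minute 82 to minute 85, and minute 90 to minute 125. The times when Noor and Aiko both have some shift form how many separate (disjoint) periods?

1

A ∩ B = minute 65 to minute 74.
That is 1 disjoint piece.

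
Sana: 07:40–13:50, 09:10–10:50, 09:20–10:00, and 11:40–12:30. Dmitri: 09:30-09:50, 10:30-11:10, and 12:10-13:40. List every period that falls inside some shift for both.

Merge the first list: 07:40-13:50.
07:40-13:50 ∩ B → 09:30-09:50, 10:30-11:10, 12:10-13:40.

09:30-09:50, 10:30-11:10, 12:10-13:40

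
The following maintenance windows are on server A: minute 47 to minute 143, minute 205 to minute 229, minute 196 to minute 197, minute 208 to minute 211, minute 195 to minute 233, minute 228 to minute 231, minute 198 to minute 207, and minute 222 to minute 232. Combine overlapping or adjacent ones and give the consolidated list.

Sort by start: minute 47 to minute 143, minute 195 to minute 233, minute 196 to minute 197, minute 198 to minute 207, minute 205 to minute 229, minute 208 to minute 211, minute 222 to minute 232, minute 228 to minute 231.
minute 195 to minute 233 is disjoint → start new block.
minute 196 to minute 197 overlaps/touches minute 195 to minute 233 → extend to minute 195 to minute 233.
minute 198 to minute 207 overlaps/touches minute 195 to minute 233 → extend to minute 195 to minute 233.
minute 205 to minute 229 overlaps/touches minute 195 to minute 233 → extend to minute 195 to minute 233.
minute 208 to minute 211 overlaps/touches minute 195 to minute 233 → extend to minute 195 to minute 233.
minute 222 to minute 232 overlaps/touches minute 195 to minute 233 → extend to minute 195 to minute 233.
minute 228 to minute 231 overlaps/touches minute 195 to minute 233 → extend to minute 195 to minute 233.

minute 47 to minute 143, minute 195 to minute 233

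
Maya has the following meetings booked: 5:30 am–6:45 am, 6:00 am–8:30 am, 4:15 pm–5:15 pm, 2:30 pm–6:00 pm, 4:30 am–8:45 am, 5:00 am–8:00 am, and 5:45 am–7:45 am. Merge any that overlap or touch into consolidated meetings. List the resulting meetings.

4:30 am–8:45 am, 2:30 pm–6:00 pm

Sort by start: 4:30 am–8:45 am, 5:00 am–8:00 am, 5:30 am–6:45 am, 5:45 am–7:45 am, 6:00 am–8:30 am, 2:30 pm–6:00 pm, 4:15 pm–5:15 pm.
5:00 am–8:00 am overlaps/touches 4:30 am–8:45 am → extend to 4:30 am–8:45 am.
5:30 am–6:45 am overlaps/touches 4:30 am–8:45 am → extend to 4:30 am–8:45 am.
5:45 am–7:45 am overlaps/touches 4:30 am–8:45 am → extend to 4:30 am–8:45 am.
6:00 am–8:30 am overlaps/touches 4:30 am–8:45 am → extend to 4:30 am–8:45 am.
2:30 pm–6:00 pm is disjoint → start new block.
4:15 pm–5:15 pm overlaps/touches 2:30 pm–6:00 pm → extend to 2:30 pm–6:00 pm.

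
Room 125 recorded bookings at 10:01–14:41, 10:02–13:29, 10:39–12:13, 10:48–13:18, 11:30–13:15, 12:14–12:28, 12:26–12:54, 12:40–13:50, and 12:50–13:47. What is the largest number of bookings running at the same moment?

At 12:50, 7 of the intervals are simultaneously active.
No point has more.

7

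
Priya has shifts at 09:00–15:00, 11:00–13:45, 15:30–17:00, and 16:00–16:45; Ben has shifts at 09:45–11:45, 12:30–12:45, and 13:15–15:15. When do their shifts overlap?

A, merged: 09:00–15:00, 15:30–17:00.
09:00–15:00 overlaps B on 09:45–11:45, 12:30–12:45, 13:15–15:00.
15:30–17:00 falls entirely outside B.

09:45–11:45, 12:30–12:45, 13:15–15:00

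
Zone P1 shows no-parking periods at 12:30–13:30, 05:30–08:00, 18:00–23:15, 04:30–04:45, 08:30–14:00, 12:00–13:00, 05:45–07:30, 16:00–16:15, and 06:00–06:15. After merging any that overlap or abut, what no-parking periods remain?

04:30-04:45, 05:30-08:00, 08:30-14:00, 16:00-16:15, 18:00-23:15

Sort by start: 04:30-04:45, 05:30-08:00, 05:45-07:30, 06:00-06:15, 08:30-14:00, 12:00-13:00, 12:30-13:30, 16:00-16:15, 18:00-23:15.
05:30-08:00 is disjoint → start new block.
05:45-07:30 overlaps/touches 05:30-08:00 → extend to 05:30-08:00.
06:00-06:15 overlaps/touches 05:30-08:00 → extend to 05:30-08:00.
08:30-14:00 is disjoint → start new block.
12:00-13:00 overlaps/touches 08:30-14:00 → extend to 08:30-14:00.
12:30-13:30 overlaps/touches 08:30-14:00 → extend to 08:30-14:00.
16:00-16:15 is disjoint → start new block.
18:00-23:15 is disjoint → start new block.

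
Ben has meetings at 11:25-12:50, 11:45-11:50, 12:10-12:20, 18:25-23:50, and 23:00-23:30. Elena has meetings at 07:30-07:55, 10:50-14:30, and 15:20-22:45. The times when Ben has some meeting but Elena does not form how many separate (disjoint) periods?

1

First set merges to 11:25–12:50, 18:25–23:50.
A \ B = 22:45–23:50.
That is 1 disjoint piece.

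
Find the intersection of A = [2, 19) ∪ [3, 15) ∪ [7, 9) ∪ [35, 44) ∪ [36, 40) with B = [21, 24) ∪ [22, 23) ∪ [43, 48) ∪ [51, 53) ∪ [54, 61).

First set merges to [2, 19), [35, 44).
Second set merges to [21, 24), [43, 48), [51, 53), [54, 61).
[2, 19) falls entirely outside B.
[35, 44) overlaps B on [43, 44).

[43, 44)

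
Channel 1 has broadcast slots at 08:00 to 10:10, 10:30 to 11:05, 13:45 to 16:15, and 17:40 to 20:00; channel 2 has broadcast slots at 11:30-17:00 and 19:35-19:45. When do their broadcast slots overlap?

13:45-16:15, 19:35-19:45

08:00-10:10 meets no B interval.
10:30-11:05 meets no B interval.
13:45-16:15 ∩ B → 13:45-16:15.
17:40-20:00 ∩ B → 19:35-19:45.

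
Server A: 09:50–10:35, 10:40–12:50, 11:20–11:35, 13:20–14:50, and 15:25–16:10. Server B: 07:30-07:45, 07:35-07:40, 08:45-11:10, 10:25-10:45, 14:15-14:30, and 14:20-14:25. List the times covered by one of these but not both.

07:30-07:45, 08:45-09:50, 10:35-10:40, 11:10-12:50, 13:20-14:15, 14:30-14:50, 15:25-16:10

First set merges to 09:50-10:35, 10:40-12:50, 13:20-14:50, 15:25-16:10.
Second set merges to 07:30-07:45, 08:45-11:10, 14:15-14:30.
Only in the first: 11:10-12:50, 13:20-14:15, 14:30-14:50, 15:25-16:10.
Only in the second: 07:30-07:45, 08:45-09:50, 10:35-10:40.
Together these are the periods covered by exactly one.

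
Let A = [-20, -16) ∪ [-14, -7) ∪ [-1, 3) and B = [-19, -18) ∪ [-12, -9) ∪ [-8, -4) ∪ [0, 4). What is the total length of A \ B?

A \ B = [-20, -19), [-18, -16), [-14, -12), [-9, -8), [-1, 0).
Total: 1 + 2 + 2 + 1 + 1 = 7.

7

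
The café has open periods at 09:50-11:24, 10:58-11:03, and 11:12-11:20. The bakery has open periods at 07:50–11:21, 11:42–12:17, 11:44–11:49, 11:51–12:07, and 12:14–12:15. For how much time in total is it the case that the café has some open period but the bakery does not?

3 min

Merge the first list: 09:50-11:24.
Merge the second list: 07:50-11:21, 11:42-12:17.
A \ B = 11:21-11:24.
Total: 3 min.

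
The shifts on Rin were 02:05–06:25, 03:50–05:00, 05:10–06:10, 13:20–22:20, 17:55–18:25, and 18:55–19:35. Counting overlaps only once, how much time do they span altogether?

Merged: 02:05–06:25, 13:20–22:20.
Lengths: 4 h 20 min + 9 h = 13 h 20 min.

13 h 20 min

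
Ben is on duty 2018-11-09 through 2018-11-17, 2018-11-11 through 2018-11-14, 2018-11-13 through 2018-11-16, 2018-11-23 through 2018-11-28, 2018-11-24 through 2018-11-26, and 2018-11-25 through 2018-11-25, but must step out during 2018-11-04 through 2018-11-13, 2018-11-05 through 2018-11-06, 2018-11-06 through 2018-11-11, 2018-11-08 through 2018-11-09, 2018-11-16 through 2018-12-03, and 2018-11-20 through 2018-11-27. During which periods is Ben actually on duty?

2018-11-14 through 2018-11-15

A, merged: 2018-11-09 through 2018-11-17, 2018-11-23 through 2018-11-28.
B, merged: 2018-11-04 through 2018-11-13, 2018-11-16 through 2018-12-03.
2018-11-09 through 2018-11-17 minus B → 2018-11-14 through 2018-11-15.
2018-11-23 through 2018-11-28: fully covered by B → removed.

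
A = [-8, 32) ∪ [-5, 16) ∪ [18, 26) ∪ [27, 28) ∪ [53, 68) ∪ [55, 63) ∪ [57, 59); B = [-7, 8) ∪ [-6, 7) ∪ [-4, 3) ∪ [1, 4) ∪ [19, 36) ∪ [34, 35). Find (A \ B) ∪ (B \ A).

[-8, -7) ∪ [8, 19) ∪ [32, 36) ∪ [53, 68)

First set merges to [-8, 32), [53, 68).
Second set merges to [-7, 8), [19, 36).
A \ B = [-8, -7), [8, 19), [53, 68).
B \ A = [32, 36).
Union of the two gives the symmetric difference.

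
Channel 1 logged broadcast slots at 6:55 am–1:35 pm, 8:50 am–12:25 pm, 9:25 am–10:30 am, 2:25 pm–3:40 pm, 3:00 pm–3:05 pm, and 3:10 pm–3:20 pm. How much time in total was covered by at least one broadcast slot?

7 h 55 min

Merged: 6:55 am-1:35 pm, 2:25 pm-3:40 pm.
Lengths: 6 h 40 min + 1 h 15 min = 7 h 55 min.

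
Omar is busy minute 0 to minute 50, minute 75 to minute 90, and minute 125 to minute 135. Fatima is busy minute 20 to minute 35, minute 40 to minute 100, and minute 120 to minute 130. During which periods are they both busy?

minute 20 to minute 35, minute 40 to minute 50, minute 75 to minute 90, minute 125 to minute 130

minute 0 to minute 50 overlaps B on minute 20 to minute 35, minute 40 to minute 50.
minute 75 to minute 90 overlaps B on minute 75 to minute 90.
minute 125 to minute 135 overlaps B on minute 125 to minute 130.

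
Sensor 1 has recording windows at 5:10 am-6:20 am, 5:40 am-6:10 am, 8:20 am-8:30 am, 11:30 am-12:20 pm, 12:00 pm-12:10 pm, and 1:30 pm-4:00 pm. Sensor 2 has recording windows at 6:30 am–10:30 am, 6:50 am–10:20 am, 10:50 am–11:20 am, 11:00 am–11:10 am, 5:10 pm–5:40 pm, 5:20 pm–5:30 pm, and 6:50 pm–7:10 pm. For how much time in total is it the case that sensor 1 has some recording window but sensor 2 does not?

4 h 30 min

A, merged: 5:10 am-6:20 am, 8:20 am-8:30 am, 11:30 am-12:20 pm, 1:30 pm-4:00 pm.
B, merged: 6:30 am-10:30 am, 10:50 am-11:20 am, 5:10 pm-5:40 pm, 6:50 pm-7:10 pm.
A \ B = 5:10 am-6:20 am, 11:30 am-12:20 pm, 1:30 pm-4:00 pm.
Total: 1 h 10 min + 50 min + 2 h 30 min = 4 h 30 min.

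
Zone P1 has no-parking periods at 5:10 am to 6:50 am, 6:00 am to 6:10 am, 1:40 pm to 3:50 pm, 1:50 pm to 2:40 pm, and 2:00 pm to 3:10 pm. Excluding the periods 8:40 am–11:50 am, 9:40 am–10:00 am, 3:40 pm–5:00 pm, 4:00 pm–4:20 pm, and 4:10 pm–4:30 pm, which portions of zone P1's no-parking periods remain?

First set merges to 5:10 am-6:50 am, 1:40 pm-3:50 pm.
Second set merges to 8:40 am-11:50 am, 3:40 pm-5:00 pm.
5:10 am-6:50 am is untouched.
1:40 pm-3:50 pm with B removed leaves 1:40 pm-3:40 pm.

5:10 am-6:50 am, 1:40 pm-3:40 pm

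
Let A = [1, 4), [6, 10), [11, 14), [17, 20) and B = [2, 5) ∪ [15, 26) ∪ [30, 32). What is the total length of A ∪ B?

24

A ∪ B = [1, 5), [6, 10), [11, 14), [15, 26), [30, 32).
Total: 4 + 4 + 3 + 11 + 2 = 24.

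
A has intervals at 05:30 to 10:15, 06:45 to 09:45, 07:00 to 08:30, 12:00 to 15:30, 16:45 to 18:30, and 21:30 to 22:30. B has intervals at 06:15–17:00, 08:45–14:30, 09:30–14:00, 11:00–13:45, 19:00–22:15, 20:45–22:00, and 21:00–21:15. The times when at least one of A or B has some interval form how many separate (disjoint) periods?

2

First set merges to 05:30–10:15, 12:00–15:30, 16:45–18:30, 21:30–22:30.
Second set merges to 06:15–17:00, 19:00–22:15.
A ∪ B = 05:30–18:30, 19:00–22:30.
That is 2 disjoint pieces.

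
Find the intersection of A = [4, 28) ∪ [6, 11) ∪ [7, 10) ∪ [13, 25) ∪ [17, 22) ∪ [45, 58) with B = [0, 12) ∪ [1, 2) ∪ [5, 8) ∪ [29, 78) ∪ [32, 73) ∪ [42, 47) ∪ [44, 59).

First set merges to [4, 28), [45, 58).
Second set merges to [0, 12), [29, 78).
[4, 28) ∩ B → [4, 12).
[45, 58) ∩ B → [45, 58).

[4, 12) ∪ [45, 58)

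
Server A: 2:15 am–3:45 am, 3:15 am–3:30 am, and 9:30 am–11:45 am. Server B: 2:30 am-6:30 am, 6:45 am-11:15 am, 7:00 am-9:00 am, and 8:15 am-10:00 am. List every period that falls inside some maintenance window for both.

2:30 am-3:45 am, 9:30 am-11:15 am

A, merged: 2:15 am-3:45 am, 9:30 am-11:45 am.
B, merged: 2:30 am-6:30 am, 6:45 am-11:15 am.
2:15 am-3:45 am meets the second set on 2:30 am-3:45 am.
9:30 am-11:45 am meets the second set on 9:30 am-11:15 am.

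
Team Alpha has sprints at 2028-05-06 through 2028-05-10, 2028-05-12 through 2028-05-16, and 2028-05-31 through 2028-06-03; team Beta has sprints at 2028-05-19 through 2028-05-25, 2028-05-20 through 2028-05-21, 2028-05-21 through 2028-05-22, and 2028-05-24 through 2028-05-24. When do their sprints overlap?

none

Second set merges to 2028-05-19 through 2028-05-25.
2028-05-06 through 2028-05-10 meets no B interval.
2028-05-12 through 2028-05-16 meets no B interval.
2028-05-31 through 2028-06-03 meets no B interval.
No overlap.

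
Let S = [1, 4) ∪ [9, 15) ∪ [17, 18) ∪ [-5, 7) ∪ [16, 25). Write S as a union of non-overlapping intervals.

[-5, 7) ∪ [9, 15) ∪ [16, 25)

Sort by start: [-5, 7), [1, 4), [9, 15), [16, 25), [17, 18).
[1, 4) overlaps/touches [-5, 7) → extend to [-5, 7).
[9, 15) is disjoint → start new block.
[16, 25) is disjoint → start new block.
[17, 18) overlaps/touches [16, 25) → extend to [16, 25).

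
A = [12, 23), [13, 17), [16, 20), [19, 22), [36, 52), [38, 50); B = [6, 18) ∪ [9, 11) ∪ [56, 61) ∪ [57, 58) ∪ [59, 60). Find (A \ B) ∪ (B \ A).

Merge the first list: [12, 23), [36, 52).
Merge the second list: [6, 18), [56, 61).
A \ B = [18, 23), [36, 52).
B \ A = [6, 12), [56, 61).
Union of the two gives the symmetric difference.

[6, 12) ∪ [18, 23) ∪ [36, 52) ∪ [56, 61)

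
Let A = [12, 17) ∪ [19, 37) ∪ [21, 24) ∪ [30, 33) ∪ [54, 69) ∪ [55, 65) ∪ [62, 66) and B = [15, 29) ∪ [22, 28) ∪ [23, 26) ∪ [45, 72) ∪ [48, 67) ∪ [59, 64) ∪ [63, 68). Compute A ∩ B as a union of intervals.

First set merges to [12, 17), [19, 37), [54, 69).
Second set merges to [15, 29), [45, 72).
[12, 17) ∩ B → [15, 17).
[19, 37) ∩ B → [19, 29).
[54, 69) ∩ B → [54, 69).

[15, 17) ∪ [19, 29) ∪ [54, 69)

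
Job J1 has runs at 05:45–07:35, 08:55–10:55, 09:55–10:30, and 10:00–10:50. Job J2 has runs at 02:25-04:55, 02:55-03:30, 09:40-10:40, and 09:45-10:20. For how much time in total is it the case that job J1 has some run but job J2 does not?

A, merged: 05:45–07:35, 08:55–10:55.
B, merged: 02:25–04:55, 09:40–10:40.
A \ B = 05:45–07:35, 08:55–09:40, 10:40–10:55.
Total: 1 h 50 min + 45 min + 15 min = 2 h 50 min.

2 h 50 min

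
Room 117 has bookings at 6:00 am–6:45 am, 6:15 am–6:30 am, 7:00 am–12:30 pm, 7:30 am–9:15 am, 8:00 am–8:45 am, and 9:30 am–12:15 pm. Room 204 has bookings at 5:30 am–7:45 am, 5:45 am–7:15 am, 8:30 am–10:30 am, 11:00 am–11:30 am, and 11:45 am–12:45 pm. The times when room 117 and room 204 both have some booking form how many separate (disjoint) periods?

Merge the first list: 6:00 am–6:45 am, 7:00 am–12:30 pm.
Merge the second list: 5:30 am–7:45 am, 8:30 am–10:30 am, 11:00 am–11:30 am, 11:45 am–12:45 pm.
A ∩ B = 6:00 am–6:45 am, 7:00 am–7:45 am, 8:30 am–10:30 am, 11:00 am–11:30 am, 11:45 am–12:30 pm.
That is 5 disjoint pieces.

5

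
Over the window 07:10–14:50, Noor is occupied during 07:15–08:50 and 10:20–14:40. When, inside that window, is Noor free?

The merged coverage is 07:15-08:50, 10:20-14:40.
Uncovered inside 07:10-14:50: 07:10-07:15, 08:50-10:20, 14:40-14:50.

07:10-07:15, 08:50-10:20, 14:40-14:50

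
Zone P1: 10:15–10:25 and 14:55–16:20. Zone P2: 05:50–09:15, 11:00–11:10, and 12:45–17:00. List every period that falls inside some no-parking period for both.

10:15–10:25: no overlap with the second set.
14:55–16:20 meets the second set on 14:55–16:20.

14:55–16:20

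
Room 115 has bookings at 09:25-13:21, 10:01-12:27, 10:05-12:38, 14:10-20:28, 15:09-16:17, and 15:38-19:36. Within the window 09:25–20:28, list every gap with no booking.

13:21–14:10

The merged coverage is 09:25–13:21, 14:10–20:28.
Uncovered inside 09:25–20:28: 13:21–14:10.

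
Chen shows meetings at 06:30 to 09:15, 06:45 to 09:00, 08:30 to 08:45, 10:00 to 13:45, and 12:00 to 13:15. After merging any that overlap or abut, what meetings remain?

06:30–09:15, 10:00–13:45

06:45–09:00 overlaps/touches 06:30–09:15 → extend to 06:30–09:15.
08:30–08:45 overlaps/touches 06:30–09:15 → extend to 06:30–09:15.
10:00–13:45 is disjoint → start new block.
12:00–13:15 overlaps/touches 10:00–13:45 → extend to 10:00–13:45.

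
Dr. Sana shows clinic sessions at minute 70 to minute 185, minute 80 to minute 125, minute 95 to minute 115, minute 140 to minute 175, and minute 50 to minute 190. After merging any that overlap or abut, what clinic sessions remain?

minute 50 to minute 190

Sort by start: minute 50 to minute 190, minute 70 to minute 185, minute 80 to minute 125, minute 95 to minute 115, minute 140 to minute 175.
minute 70 to minute 185 overlaps/touches minute 50 to minute 190 → extend to minute 50 to minute 190.
minute 80 to minute 125 overlaps/touches minute 50 to minute 190 → extend to minute 50 to minute 190.
minute 95 to minute 115 overlaps/touches minute 50 to minute 190 → extend to minute 50 to minute 190.
minute 140 to minute 175 overlaps/touches minute 50 to minute 190 → extend to minute 50 to minute 190.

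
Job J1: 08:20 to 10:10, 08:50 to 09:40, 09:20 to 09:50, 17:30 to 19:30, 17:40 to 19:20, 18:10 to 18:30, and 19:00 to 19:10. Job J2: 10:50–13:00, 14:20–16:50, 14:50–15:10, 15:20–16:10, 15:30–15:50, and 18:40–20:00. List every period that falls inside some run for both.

18:40-19:30

A, merged: 08:20-10:10, 17:30-19:30.
B, merged: 10:50-13:00, 14:20-16:50, 18:40-20:00.
08:20-10:10 falls entirely outside B.
17:30-19:30 overlaps B on 18:40-19:30.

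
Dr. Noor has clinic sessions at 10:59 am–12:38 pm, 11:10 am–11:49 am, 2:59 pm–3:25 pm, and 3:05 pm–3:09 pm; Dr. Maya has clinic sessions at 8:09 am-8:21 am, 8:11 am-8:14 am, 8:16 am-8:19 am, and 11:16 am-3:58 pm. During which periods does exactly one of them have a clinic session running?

8:09 am-8:21 am, 10:59 am-11:16 am, 12:38 pm-2:59 pm, 3:25 pm-3:58 pm

Merge the first list: 10:59 am-12:38 pm, 2:59 pm-3:25 pm.
Merge the second list: 8:09 am-8:21 am, 11:16 am-3:58 pm.
Only in the first: 10:59 am-11:16 am.
Only in the second: 8:09 am-8:21 am, 12:38 pm-2:59 pm, 3:25 pm-3:58 pm.
Together these are the periods covered by exactly one.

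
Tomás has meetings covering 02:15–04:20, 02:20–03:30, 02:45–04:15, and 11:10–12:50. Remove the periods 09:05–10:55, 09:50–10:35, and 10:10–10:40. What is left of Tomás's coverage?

02:15-04:20, 11:10-12:50

A, merged: 02:15-04:20, 11:10-12:50.
B, merged: 09:05-10:55.
02:15-04:20 is untouched.
11:10-12:50 is untouched.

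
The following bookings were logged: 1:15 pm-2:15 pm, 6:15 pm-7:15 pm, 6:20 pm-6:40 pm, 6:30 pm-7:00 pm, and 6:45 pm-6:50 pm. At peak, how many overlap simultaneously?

Walk the sorted start/end points keeping a running depth.
The depth first hits 3 at 6:30 pm.

3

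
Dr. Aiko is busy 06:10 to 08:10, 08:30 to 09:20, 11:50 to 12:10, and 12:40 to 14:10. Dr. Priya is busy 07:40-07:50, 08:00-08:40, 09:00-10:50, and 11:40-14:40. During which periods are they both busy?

07:40–07:50, 08:00–08:10, 08:30–08:40, 09:00–09:20, 11:50–12:10, 12:40–14:10

06:10–08:10 meets the second set on 07:40–07:50, 08:00–08:10.
08:30–09:20 meets the second set on 08:30–08:40, 09:00–09:20.
11:50–12:10 meets the second set on 11:50–12:10.
12:40–14:10 meets the second set on 12:40–14:10.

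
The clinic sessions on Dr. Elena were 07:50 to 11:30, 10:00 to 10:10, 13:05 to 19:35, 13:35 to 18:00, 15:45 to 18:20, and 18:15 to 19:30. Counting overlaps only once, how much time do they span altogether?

Merged: 07:50–11:30, 13:05–19:35.
Lengths: 3 h 40 min + 6 h 30 min = 10 h 10 min.

10 h 10 min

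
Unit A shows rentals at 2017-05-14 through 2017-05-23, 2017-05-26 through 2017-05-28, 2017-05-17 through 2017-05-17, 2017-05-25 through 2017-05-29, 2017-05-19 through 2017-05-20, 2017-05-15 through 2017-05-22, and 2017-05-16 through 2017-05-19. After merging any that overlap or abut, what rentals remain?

2017-05-14 through 2017-05-23, 2017-05-25 through 2017-05-29

Sort by start: 2017-05-14 through 2017-05-23, 2017-05-15 through 2017-05-22, 2017-05-16 through 2017-05-19, 2017-05-17 through 2017-05-17, 2017-05-19 through 2017-05-20, 2017-05-25 through 2017-05-29, 2017-05-26 through 2017-05-28.
2017-05-15 through 2017-05-22 overlaps/touches 2017-05-14 through 2017-05-23 → extend to 2017-05-14 through 2017-05-23.
2017-05-16 through 2017-05-19 overlaps/touches 2017-05-14 through 2017-05-23 → extend to 2017-05-14 through 2017-05-23.
2017-05-17 through 2017-05-17 overlaps/touches 2017-05-14 through 2017-05-23 → extend to 2017-05-14 through 2017-05-23.
2017-05-19 through 2017-05-20 overlaps/touches 2017-05-14 through 2017-05-23 → extend to 2017-05-14 through 2017-05-23.
2017-05-25 through 2017-05-29 is disjoint → start new block.
2017-05-26 through 2017-05-28 overlaps/touches 2017-05-25 through 2017-05-29 → extend to 2017-05-25 through 2017-05-29.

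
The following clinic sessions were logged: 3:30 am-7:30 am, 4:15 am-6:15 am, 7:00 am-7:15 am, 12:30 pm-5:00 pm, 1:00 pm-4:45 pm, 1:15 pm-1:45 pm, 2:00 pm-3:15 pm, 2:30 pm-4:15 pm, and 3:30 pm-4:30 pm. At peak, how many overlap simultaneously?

4

Sweep endpoints in order; track running count of active intervals.
Peak of 4 reached at 2:30 pm.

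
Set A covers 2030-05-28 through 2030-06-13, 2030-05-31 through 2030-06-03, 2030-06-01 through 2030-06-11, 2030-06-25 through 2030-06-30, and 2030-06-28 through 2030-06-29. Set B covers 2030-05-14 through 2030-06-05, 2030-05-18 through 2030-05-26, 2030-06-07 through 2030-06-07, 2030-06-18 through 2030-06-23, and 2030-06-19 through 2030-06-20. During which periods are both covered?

2030-05-28 through 2030-06-05, 2030-06-07 through 2030-06-07

Merge the first list: 2030-05-28 through 2030-06-13, 2030-06-25 through 2030-06-30.
Merge the second list: 2030-05-14 through 2030-06-05, 2030-06-07 through 2030-06-07, 2030-06-18 through 2030-06-23.
2030-05-28 through 2030-06-13 meets the second set on 2030-05-28 through 2030-06-05, 2030-06-07 through 2030-06-07.
2030-06-25 through 2030-06-30: no overlap with the second set.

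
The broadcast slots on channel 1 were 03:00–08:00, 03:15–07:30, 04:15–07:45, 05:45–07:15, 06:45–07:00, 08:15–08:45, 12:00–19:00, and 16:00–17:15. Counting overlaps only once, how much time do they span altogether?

Merged: 03:00–08:00, 08:15–08:45, 12:00–19:00.
Lengths: 5 h + 30 min + 7 h = 12 h 30 min.

12 h 30 min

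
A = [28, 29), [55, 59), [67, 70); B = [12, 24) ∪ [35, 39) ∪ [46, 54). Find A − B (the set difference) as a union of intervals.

[28, 29): no B overlap → unchanged.
[55, 59): no B overlap → unchanged.
[67, 70): no B overlap → unchanged.

[28, 29) ∪ [55, 59) ∪ [67, 70)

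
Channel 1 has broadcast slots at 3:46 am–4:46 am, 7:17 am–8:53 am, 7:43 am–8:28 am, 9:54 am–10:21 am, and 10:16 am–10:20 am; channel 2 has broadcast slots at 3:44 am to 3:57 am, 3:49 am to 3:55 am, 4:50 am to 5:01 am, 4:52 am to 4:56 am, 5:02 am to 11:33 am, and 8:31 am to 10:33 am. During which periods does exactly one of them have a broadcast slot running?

3:44 am–3:46 am, 3:57 am–4:46 am, 4:50 am–5:01 am, 5:02 am–7:17 am, 8:53 am–9:54 am, 10:21 am–11:33 am

Merge the first list: 3:46 am–4:46 am, 7:17 am–8:53 am, 9:54 am–10:21 am.
Merge the second list: 3:44 am–3:57 am, 4:50 am–5:01 am, 5:02 am–11:33 am.
A but not B: 3:57 am–4:46 am.
B but not A: 3:44 am–3:46 am, 4:50 am–5:01 am, 5:02 am–7:17 am, 8:53 am–9:54 am, 10:21 am–11:33 am.
Combining gives A △ B.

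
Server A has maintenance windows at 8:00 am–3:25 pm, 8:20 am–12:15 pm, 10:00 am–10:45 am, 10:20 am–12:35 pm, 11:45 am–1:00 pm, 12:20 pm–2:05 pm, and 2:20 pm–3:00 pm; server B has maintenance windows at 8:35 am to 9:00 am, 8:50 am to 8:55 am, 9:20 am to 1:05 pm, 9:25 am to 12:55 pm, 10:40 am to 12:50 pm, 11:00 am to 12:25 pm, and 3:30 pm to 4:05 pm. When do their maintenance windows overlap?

8:35 am–9:00 am, 9:20 am–1:05 pm

First set merges to 8:00 am–3:25 pm.
Second set merges to 8:35 am–9:00 am, 9:20 am–1:05 pm, 3:30 pm–4:05 pm.
8:00 am–3:25 pm meets the second set on 8:35 am–9:00 am, 9:20 am–1:05 pm.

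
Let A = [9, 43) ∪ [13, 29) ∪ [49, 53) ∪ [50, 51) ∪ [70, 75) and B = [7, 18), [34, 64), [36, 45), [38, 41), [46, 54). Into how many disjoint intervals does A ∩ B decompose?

First set merges to [9, 43), [49, 53), [70, 75).
Second set merges to [7, 18), [34, 64).
A ∩ B = [9, 18), [34, 43), [49, 53).
That is 3 disjoint pieces.

3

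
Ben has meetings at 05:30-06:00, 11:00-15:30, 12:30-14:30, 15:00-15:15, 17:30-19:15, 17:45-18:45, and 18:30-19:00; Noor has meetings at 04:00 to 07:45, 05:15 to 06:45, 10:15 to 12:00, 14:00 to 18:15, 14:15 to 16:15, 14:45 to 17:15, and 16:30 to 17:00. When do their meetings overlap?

First set merges to 05:30–06:00, 11:00–15:30, 17:30–19:15.
Second set merges to 04:00–07:45, 10:15–12:00, 14:00–18:15.
05:30–06:00 overlaps B on 05:30–06:00.
11:00–15:30 overlaps B on 11:00–12:00, 14:00–15:30.
17:30–19:15 overlaps B on 17:30–18:15.

05:30–06:00, 11:00–12:00, 14:00–15:30, 17:30–18:15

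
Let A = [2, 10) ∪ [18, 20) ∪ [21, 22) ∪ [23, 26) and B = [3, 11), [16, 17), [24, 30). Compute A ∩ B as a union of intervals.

[3, 10) ∪ [24, 26)

[2, 10) ∩ B → [3, 10).
[18, 20) meets no B interval.
[21, 22) meets no B interval.
[23, 26) ∩ B → [24, 26).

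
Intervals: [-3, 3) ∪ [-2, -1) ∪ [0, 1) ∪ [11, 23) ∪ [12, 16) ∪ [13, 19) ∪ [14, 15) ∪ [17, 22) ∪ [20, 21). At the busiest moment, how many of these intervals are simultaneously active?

4

Walk the sorted start/end points keeping a running depth.
The depth first hits 4 at 14.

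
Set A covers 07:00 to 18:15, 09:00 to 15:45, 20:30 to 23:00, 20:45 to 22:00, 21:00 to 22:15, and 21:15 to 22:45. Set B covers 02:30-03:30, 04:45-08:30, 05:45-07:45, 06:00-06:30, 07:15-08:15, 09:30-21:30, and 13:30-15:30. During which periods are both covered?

07:00–08:30, 09:30–18:15, 20:30–21:30

First set merges to 07:00–18:15, 20:30–23:00.
Second set merges to 02:30–03:30, 04:45–08:30, 09:30–21:30.
07:00–18:15 ∩ B → 07:00–08:30, 09:30–18:15.
20:30–23:00 ∩ B → 20:30–21:30.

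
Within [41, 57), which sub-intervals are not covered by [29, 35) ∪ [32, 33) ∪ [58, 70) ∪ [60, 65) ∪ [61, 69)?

The merged coverage is [29, 35), [58, 70).
Uncovered inside [41, 57): [41, 57).

[41, 57)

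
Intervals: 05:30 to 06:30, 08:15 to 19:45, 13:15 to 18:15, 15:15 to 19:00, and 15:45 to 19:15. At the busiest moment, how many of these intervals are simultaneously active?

4

Sweep endpoints in order; track running count of active intervals.
Peak of 4 reached at 15:45.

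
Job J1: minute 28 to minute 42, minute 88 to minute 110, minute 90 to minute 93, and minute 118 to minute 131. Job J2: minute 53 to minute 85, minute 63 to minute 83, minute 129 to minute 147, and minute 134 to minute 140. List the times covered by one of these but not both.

minute 28 to minute 42, minute 53 to minute 85, minute 88 to minute 110, minute 118 to minute 129, minute 131 to minute 147

A, merged: minute 28 to minute 42, minute 88 to minute 110, minute 118 to minute 131.
B, merged: minute 53 to minute 85, minute 129 to minute 147.
A \ B = minute 28 to minute 42, minute 88 to minute 110, minute 118 to minute 129.
B \ A = minute 53 to minute 85, minute 131 to minute 147.
Union of the two gives the symmetric difference.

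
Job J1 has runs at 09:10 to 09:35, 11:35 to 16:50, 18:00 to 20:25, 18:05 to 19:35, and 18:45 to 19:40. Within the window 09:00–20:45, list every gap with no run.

Covered (merged): 09:10–09:35, 11:35–16:50, 18:00–20:25.
Uncovered inside 09:00–20:45: 09:00–09:10, 09:35–11:35, 16:50–18:00, 20:25–20:45.

09:00–09:10, 09:35–11:35, 16:50–18:00, 20:25–20:45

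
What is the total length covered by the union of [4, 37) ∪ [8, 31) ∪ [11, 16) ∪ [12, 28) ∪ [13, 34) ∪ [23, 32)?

Merged: [4, 37).
Length: 33.

33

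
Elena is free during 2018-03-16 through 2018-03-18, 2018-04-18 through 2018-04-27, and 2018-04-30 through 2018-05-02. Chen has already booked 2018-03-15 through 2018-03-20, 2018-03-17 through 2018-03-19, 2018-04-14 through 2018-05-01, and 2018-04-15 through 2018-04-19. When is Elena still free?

Merge the second list: 2018-03-15 through 2018-03-20, 2018-04-14 through 2018-05-01.
2018-03-16 through 2018-03-18: entirely removed.
2018-04-18 through 2018-04-27: entirely removed.
2018-04-30 through 2018-05-02 \ B = 2018-05-02 through 2018-05-02.

2018-05-02 through 2018-05-02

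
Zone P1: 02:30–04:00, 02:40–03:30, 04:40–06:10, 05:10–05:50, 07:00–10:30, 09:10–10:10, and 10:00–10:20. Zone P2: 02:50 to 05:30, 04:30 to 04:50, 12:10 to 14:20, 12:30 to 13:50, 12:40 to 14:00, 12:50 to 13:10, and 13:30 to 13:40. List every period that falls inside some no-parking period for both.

02:50-04:00, 04:40-05:30

First set merges to 02:30-04:00, 04:40-06:10, 07:00-10:30.
Second set merges to 02:50-05:30, 12:10-14:20.
02:30-04:00 ∩ B → 02:50-04:00.
04:40-06:10 ∩ B → 04:40-05:30.
07:00-10:30 meets no B interval.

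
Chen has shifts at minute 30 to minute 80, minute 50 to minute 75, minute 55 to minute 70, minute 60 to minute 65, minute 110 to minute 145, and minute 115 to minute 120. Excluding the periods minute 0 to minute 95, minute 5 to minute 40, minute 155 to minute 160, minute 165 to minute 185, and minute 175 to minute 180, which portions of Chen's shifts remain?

minute 110 to minute 145

A, merged: minute 30 to minute 80, minute 110 to minute 145.
B, merged: minute 0 to minute 95, minute 155 to minute 160, minute 165 to minute 185.
minute 30 to minute 80 lies entirely inside B → drops out.
minute 110 to minute 145 is untouched.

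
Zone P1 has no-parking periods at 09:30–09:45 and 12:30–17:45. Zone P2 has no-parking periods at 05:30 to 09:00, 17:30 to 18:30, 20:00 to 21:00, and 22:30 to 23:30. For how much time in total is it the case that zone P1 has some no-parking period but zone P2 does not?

5 h 15 min

A \ B = 09:30-09:45, 12:30-17:30.
Total: 15 min + 5 h = 5 h 15 min.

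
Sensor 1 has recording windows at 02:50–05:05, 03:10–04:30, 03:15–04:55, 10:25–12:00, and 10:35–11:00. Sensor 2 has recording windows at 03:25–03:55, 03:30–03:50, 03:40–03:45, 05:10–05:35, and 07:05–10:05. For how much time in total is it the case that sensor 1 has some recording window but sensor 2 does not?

Merge the first list: 02:50–05:05, 10:25–12:00.
Merge the second list: 03:25–03:55, 05:10–05:35, 07:05–10:05.
A \ B = 02:50–03:25, 03:55–05:05, 10:25–12:00.
Total: 35 min + 1 h 10 min + 1 h 35 min = 3 h 20 min.

3 h 20 min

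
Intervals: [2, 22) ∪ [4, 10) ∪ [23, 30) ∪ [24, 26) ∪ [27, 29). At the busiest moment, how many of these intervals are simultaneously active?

2

Sweep endpoints in order; track running count of active intervals.
Peak of 2 reached at 4.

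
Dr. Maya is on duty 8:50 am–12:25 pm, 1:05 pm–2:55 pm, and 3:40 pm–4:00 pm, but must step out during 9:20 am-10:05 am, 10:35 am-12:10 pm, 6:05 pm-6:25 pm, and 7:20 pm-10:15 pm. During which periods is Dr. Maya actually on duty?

8:50 am–9:20 am, 10:05 am–10:35 am, 12:10 pm–12:25 pm, 1:05 pm–2:55 pm, 3:40 pm–4:00 pm

8:50 am–12:25 pm minus B → 8:50 am–9:20 am, 10:05 am–10:35 am, 12:10 pm–12:25 pm.
1:05 pm–2:55 pm: no B overlap → unchanged.
3:40 pm–4:00 pm: no B overlap → unchanged.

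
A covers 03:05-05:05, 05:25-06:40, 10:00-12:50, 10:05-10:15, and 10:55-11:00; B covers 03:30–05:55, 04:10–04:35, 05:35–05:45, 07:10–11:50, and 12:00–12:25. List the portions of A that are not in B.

A, merged: 03:05–05:05, 05:25–06:40, 10:00–12:50.
B, merged: 03:30–05:55, 07:10–11:50, 12:00–12:25.
03:05–05:05 with B removed leaves 03:05–03:30.
05:25–06:40 with B removed leaves 05:55–06:40.
10:00–12:50 with B removed leaves 11:50–12:00, 12:25–12:50.

03:05–03:30, 05:55–06:40, 11:50–12:00, 12:25–12:50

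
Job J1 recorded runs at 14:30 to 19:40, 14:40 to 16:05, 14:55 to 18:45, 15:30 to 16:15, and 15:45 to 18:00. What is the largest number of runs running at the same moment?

5

Walk the sorted start/end points keeping a running depth.
The depth first hits 5 at 15:45.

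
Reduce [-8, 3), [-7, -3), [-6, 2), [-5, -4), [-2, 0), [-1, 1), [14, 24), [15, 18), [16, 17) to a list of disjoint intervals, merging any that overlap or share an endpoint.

[-8, 3) ∪ [14, 24)

[-7, -3) overlaps/touches [-8, 3) → extend to [-8, 3).
[-6, 2) overlaps/touches [-8, 3) → extend to [-8, 3).
[-5, -4) overlaps/touches [-8, 3) → extend to [-8, 3).
[-2, 0) overlaps/touches [-8, 3) → extend to [-8, 3).
[-1, 1) overlaps/touches [-8, 3) → extend to [-8, 3).
[14, 24) is disjoint → start new block.
[15, 18) overlaps/touches [14, 24) → extend to [14, 24).
[16, 17) overlaps/touches [14, 24) → extend to [14, 24).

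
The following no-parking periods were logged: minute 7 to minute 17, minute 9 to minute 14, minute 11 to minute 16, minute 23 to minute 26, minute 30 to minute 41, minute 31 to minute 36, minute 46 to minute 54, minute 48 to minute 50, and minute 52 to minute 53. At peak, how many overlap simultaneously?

Sweep endpoints in order; track running count of active intervals.
Peak of 3 reached at minute 11.

3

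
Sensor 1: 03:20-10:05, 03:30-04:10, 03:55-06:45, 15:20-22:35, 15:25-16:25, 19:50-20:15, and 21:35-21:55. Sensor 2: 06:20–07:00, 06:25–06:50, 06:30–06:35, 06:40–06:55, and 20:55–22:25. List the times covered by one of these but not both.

03:20–06:20, 07:00–10:05, 15:20–20:55, 22:25–22:35

A, merged: 03:20–10:05, 15:20–22:35.
B, merged: 06:20–07:00, 20:55–22:25.
A \ B = 03:20–06:20, 07:00–10:05, 15:20–20:55, 22:25–22:35.
B \ A = none.
Union of the two gives the symmetric difference.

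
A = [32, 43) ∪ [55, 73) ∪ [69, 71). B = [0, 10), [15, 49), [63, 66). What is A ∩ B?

[32, 43) ∪ [63, 66)

Merge the first list: [32, 43), [55, 73).
[32, 43) overlaps B on [32, 43).
[55, 73) overlaps B on [63, 66).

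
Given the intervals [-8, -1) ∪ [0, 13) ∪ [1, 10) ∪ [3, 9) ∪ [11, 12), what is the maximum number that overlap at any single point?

3

Sweep endpoints in order; track running count of active intervals.
Peak of 3 reached at 3.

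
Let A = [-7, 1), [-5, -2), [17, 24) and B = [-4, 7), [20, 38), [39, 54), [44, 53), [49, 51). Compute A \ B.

[-7, -4) ∪ [17, 20)

First set merges to [-7, 1), [17, 24).
Second set merges to [-4, 7), [20, 38), [39, 54).
[-7, 1) \ B = [-7, -4).
[17, 24) \ B = [17, 20).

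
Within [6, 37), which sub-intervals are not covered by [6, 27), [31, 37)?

The merged coverage is [6, 27), [31, 37).
Gaps within [6, 37): [27, 31).

[27, 31)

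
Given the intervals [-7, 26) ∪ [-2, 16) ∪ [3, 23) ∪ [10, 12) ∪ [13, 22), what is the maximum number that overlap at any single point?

Sweep endpoints in order; track running count of active intervals.
Peak of 4 reached at 10.

4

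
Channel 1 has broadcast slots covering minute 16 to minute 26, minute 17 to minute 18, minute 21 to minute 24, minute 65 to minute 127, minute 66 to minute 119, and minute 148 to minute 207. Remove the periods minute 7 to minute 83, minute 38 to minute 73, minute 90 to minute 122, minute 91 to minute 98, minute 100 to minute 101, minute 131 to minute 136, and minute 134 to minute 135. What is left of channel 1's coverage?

Merge the first list: minute 16 to minute 26, minute 65 to minute 127, minute 148 to minute 207.
Merge the second list: minute 7 to minute 83, minute 90 to minute 122, minute 131 to minute 136.
minute 16 to minute 26 lies entirely inside B → drops out.
minute 65 to minute 127 with B removed leaves minute 83 to minute 90, minute 122 to minute 127.
minute 148 to minute 207 is untouched.

minute 83 to minute 90, minute 122 to minute 127, minute 148 to minute 207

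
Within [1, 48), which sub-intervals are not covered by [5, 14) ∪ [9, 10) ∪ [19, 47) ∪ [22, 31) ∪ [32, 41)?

[1, 5) ∪ [14, 19) ∪ [47, 48)

After merging, the occupied span is [5, 14), [19, 47).
Complement within [1, 48): [1, 5), [14, 19), [47, 48).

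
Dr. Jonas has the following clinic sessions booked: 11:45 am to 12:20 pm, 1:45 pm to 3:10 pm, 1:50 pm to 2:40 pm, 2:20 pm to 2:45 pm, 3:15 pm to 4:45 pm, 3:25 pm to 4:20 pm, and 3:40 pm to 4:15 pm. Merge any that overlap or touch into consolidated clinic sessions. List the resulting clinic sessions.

11:45 am-12:20 pm, 1:45 pm-3:10 pm, 3:15 pm-4:45 pm

1:45 pm-3:10 pm is disjoint → start new block.
1:50 pm-2:40 pm overlaps/touches 1:45 pm-3:10 pm → extend to 1:45 pm-3:10 pm.
2:20 pm-2:45 pm overlaps/touches 1:45 pm-3:10 pm → extend to 1:45 pm-3:10 pm.
3:15 pm-4:45 pm is disjoint → start new block.
3:25 pm-4:20 pm overlaps/touches 3:15 pm-4:45 pm → extend to 3:15 pm-4:45 pm.
3:40 pm-4:15 pm overlaps/touches 3:15 pm-4:45 pm → extend to 3:15 pm-4:45 pm.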